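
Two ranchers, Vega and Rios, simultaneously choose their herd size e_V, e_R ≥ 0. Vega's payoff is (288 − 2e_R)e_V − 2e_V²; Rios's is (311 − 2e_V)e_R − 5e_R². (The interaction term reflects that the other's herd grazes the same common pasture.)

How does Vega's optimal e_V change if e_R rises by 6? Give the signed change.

-3

Expanding Vega's payoff: 288e_V − 2e_Re_V − 2e_V².
∂π/∂e_V = 288 − 2e_R − 4e_V = 0, so e_V = 72 − 0.5e_R.
The reaction-function slope is −0.5, so a 6-unit rise in e_R moves e_V by −0.5 × 6 = −3. Vega's best response falls — the actions are strategic substitutes.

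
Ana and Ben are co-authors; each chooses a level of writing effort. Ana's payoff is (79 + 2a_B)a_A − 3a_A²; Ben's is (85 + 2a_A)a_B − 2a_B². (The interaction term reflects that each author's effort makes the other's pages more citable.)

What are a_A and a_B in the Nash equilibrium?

24.3, 33.4

Expanding Ana's payoff: 79a_A + 2a_Ba_A − 3a_A².
∂π/∂a_A = 79 + 2a_B − 6a_A = 0, so a_A = 79/6 + (1/3)a_B.
Likewise for Ben: a_B = 21.25 + 0.5a_A.
Substituting the second reaction function into the first: a_A = 79/6 + (1/3)(21.25 + 0.5a_A), which gives (5/6)a_A = 20.25 ⇒ a_A = 24.3.
Then a_B = 21.25 + 0.5·24.3 = 33.4.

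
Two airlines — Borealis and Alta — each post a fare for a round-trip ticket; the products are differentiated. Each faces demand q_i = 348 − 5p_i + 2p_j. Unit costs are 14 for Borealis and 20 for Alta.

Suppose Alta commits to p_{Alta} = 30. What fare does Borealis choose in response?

47.8

Borealis's profit: π = (p_{Borealis} − 14)(348 − 5p_{Borealis} + 2p_{Alta}).
∂π/∂p_{Borealis} = 418 − 10p_{Borealis} + 2p_{Alta} = 0 ⇒ p_{Borealis} = 41.8 + 0.2p_{Alta}.
At p_{Alta} = 30: p_{Borealis} = 41.8 + 0.2·30 = 47.8.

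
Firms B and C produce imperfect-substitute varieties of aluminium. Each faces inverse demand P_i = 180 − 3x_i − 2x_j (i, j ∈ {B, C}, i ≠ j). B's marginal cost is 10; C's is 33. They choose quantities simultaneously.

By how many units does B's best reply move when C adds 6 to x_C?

Firm B's profit: π = x_B(180 − 3x_B − 2x_C) − 10x_B.
∂π/∂x_B = 170 − 6x_B − 2x_C = 0 ⇒ x_B = 85/3 − (1/3)x_C.
The reaction-function slope is −1/3, so a 6-unit rise in x_C moves x_B by −1/3 × 6 = −2. B's best response falls — the actions are strategic substitutes.

-2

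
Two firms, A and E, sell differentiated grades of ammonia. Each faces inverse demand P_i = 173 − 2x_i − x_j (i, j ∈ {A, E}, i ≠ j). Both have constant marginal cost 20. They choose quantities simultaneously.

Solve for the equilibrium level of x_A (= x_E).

30.6

Firm A's profit: π = x_A(173 − 2x_A − x_E) − 20x_A.
∂π/∂x_A = 153 − 4x_A − x_E = 0 ⇒ x_A = 38.25 − 0.25x_E.
Setting x_A = x_E in the reaction function: x_A = 38.25 − 0.25x_A, so x_A = 38.25 / 1.25 = 30.6.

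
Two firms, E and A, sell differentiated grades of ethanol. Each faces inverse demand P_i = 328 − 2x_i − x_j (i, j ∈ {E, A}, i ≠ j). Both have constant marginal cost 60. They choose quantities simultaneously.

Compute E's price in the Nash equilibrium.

Firm E's profit: π = x_E(328 − 2x_E − x_A) − 60x_E.
∂π/∂x_E = 268 − 4x_E − x_A = 0 ⇒ x_E = 67 − 0.25x_A.
The game is symmetric, so in equilibrium x_A = x_E: the reaction function gives 1.25x_E = 67, hence x_E = 53.6.
P_E = 328 − 2·53.6 − 53.6 = 167.2.

167.2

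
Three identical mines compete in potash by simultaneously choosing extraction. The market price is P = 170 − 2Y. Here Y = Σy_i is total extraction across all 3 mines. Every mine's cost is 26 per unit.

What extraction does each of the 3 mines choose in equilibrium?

A representative mine's profit is π_i = y_i(170 − 2Y) − 26y_i, with Y = y_i + Σ_{j≠i} y_j.
First-order condition: 144 − 4y_i − 2Σ_{j≠i} y_j = 0.
With identical mines, set every y_j = y: then 144 − 4y − 4y = 0, i.e. y = 144/8 = 18.

18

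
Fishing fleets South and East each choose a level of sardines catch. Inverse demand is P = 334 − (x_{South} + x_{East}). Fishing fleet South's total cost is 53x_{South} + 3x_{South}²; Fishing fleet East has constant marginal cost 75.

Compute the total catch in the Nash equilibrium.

139.6

Fishing fleet South's profit: π = x_{South}(334 − (x_{South} + x_{East})) − 53x_{South} − 3x_{South}².
∂π/∂x_{South} = 281 − 8x_{South} − x_{East} = 0, so x_{South} = 35.125 − 0.125x_{East}.
For East: ∂π/∂x_{East} = 259 − 2x_{East} − x_{South} = 0 ⇒ x_{East} = 129.5 − 0.5x_{South}.
Plugging x_{East} into South's best response: x_{South} = 35.125 − 0.125(129.5 − 0.5x_{South}) ⇒ 0.9375x_{South} = 18.9375, so x_{South} = 20.2.
Then x_{East} = 129.5 − 0.5·20.2 = 119.4.
Total catch: 20.2 + 119.4 = 139.6.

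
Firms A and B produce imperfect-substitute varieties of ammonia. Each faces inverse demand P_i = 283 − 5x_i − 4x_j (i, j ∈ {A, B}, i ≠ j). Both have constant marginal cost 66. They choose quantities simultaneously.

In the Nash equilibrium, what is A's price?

Firm A's profit: π = x_A(283 − 5x_A − 4x_B) − 66x_A.
∂π/∂x_A = 217 − 10x_A − 4x_B = 0 ⇒ x_A = 21.7 − 0.4x_B.
Setting x_A = x_B in the reaction function: x_A = 21.7 − 0.4x_A, so x_A = 21.7 / 1.4 = 15.5.
P_A = 283 − 5·15.5 − 4·15.5 = 143.5.

143.5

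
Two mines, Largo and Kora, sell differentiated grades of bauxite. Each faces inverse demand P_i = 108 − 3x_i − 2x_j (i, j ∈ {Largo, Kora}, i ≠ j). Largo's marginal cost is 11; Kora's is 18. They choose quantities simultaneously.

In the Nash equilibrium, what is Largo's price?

Mine Largo's profit: π = x_{Largo}(108 − 3x_{Largo} − 2x_{Kora}) − 11x_{Largo}.
∂π/∂x_{Largo} = 97 − 6x_{Largo} − 2x_{Kora} = 0 ⇒ x_{Largo} = 97/6 − (1/3)x_{Kora}.
Similarly x_{Kora} = 15 − (1/3)x_{Largo}.
Substituting the second reaction function into the first: x_{Largo} = 97/6 − (1/3)(15 − (1/3)x_{Largo}), which gives (8/9)x_{Largo} = 67/6 ⇒ x_{Largo} = 12.5625.
Then x_{Kora} = 15 − (1/3)·12.5625 = 10.8125.
P_{Largo} = 108 − 3·12.5625 − 2·10.8125 = 48.6875.

48.6875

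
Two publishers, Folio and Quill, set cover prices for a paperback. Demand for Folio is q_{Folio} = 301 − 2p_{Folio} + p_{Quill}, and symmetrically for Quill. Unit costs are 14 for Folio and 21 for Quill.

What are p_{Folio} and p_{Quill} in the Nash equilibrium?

110.6, 113.4

Folio's profit: π = (p_{Folio} − 14)(301 − 2p_{Folio} + p_{Quill}).
∂π/∂p_{Folio} = 329 − 4p_{Folio} + p_{Quill} = 0 ⇒ p_{Folio} = 82.25 + 0.25p_{Quill}.
Similarly p_{Quill} = 85.75 + 0.25p_{Folio}.
Solving the two reaction functions simultaneously: (1 − (0.25)(0.25))p_{Folio} = 82.25 + 0.25·85.75, so 0.9375p_{Folio} = 103.6875 and p_{Folio} = 110.6.
Then p_{Quill} = 85.75 + 0.25·110.6 = 113.4.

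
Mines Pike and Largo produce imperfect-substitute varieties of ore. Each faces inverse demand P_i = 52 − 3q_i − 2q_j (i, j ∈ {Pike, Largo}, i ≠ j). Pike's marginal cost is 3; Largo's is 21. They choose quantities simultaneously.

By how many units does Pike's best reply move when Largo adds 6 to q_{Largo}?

-2

Mine Pike's profit: π = q_{Pike}(52 − 3q_{Pike} − 2q_{Largo}) − 3q_{Pike}.
∂π/∂q_{Pike} = 49 − 6q_{Pike} − 2q_{Largo} = 0 ⇒ q_{Pike} = 49/6 − (1/3)q_{Largo}.
The reaction-function slope is −1/3, so a 6-unit rise in q_{Largo} moves q_{Pike} by −1/3 × 6 = −2. Pike's best response falls — the actions are strategic substitutes.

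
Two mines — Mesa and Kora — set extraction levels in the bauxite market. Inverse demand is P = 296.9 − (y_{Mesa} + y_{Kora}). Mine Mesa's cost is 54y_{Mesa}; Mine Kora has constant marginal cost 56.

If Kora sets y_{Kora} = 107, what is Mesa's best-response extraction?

Mine Mesa's profit: π = y_{Mesa}(296.9 − (y_{Mesa} + y_{Kora})) − 54y_{Mesa}.
∂π/∂y_{Mesa} = 242.9 − 2y_{Mesa} − y_{Kora} = 0, so y_{Mesa} = 121.45 − 0.5y_{Kora}.
At y_{Kora} = 107: y_{Mesa} = 121.45 − 0.5·107 = 67.95.

67.95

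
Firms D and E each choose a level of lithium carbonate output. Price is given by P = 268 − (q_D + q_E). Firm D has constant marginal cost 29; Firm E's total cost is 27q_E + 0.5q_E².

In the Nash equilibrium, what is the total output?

Firm D's profit: π = q_D(268 − (q_D + q_E)) − 29q_D.
∂π/∂q_D = 239 − 2q_D − q_E = 0, so q_D = 119.5 − 0.5q_E.
For E: ∂π/∂q_E = 241 − 3q_E − q_D = 0 ⇒ q_E = 241/3 − (1/3)q_D.
Solving the two reaction functions simultaneously: (1 − (−0.5)(−1/3))q_D = 119.5 − 0.5·(241/3), so (5/6)q_D = 238/3 and q_D = 95.2.
Then q_E = 241/3 − (1/3)·95.2 = 48.6.
Total output: 95.2 + 48.6 = 143.8.

143.8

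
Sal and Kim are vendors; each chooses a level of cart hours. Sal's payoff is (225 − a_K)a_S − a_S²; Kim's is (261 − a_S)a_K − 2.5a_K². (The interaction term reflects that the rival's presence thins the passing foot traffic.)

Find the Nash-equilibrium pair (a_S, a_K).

96, 33

Expanding Sal's payoff: 225a_S − a_Ka_S − a_S².
∂π/∂a_S = 225 − a_K − 2a_S = 0, so a_S = 112.5 − 0.5a_K.
Likewise for Kim: a_K = 52.2 − 0.2a_S.
Plugging a_K into Sal's best response: a_S = 112.5 − 0.5(52.2 − 0.2a_S) ⇒ 0.9a_S = 86.4, so a_S = 96.
Then a_K = 52.2 − 0.2·96 = 33.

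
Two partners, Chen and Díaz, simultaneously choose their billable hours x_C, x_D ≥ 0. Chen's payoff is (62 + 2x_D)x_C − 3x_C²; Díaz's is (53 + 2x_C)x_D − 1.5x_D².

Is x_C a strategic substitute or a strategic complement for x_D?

strategic complements

Expanding Chen's payoff: 62x_C + 2x_Dx_C − 3x_C².
∂π/∂x_C = 62 + 2x_D − 6x_C = 0, so x_C = 31/3 + (1/3)x_D.
The best-response slope dx_C/dx_D = 1/3 > 0: the reaction function is upward-sloping, so the choices are strategic complements.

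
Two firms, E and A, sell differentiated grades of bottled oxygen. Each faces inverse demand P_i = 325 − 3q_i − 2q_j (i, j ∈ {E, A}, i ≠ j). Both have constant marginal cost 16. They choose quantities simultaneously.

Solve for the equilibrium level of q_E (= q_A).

38.625

Firm E's profit: π = q_E(325 − 3q_E − 2q_A) − 16q_E.
∂π/∂q_E = 309 − 6q_E − 2q_A = 0 ⇒ q_E = 51.5 − (1/3)q_A.
By symmetry q_A = q_E; substituting into the reaction function, (4/3)q_E = 51.5 and q_E = 38.625.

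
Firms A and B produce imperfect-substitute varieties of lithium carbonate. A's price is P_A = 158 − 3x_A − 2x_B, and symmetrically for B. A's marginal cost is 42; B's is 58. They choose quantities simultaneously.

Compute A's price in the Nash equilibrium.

Firm A's profit: π = x_A(158 − 3x_A − 2x_B) − 42x_A.
∂π/∂x_A = 116 − 6x_A − 2x_B = 0 ⇒ x_A = 58/3 − (1/3)x_B.
Similarly x_B = 50/3 − (1/3)x_A.
Substituting the second reaction function into the first: x_A = 58/3 − (1/3)(50/3 − (1/3)x_A), which gives (8/9)x_A = 124/9 ⇒ x_A = 15.5.
Then x_B = 50/3 − (1/3)·15.5 = 11.5.
P_A = 158 − 3·15.5 − 2·11.5 = 88.5.

88.5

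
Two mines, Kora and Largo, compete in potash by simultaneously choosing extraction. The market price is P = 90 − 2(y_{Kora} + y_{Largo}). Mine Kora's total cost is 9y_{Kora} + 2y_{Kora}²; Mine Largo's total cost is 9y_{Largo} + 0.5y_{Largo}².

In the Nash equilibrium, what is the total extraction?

20.25

Mine Kora's profit: π = y_{Kora}(90 − 2(y_{Kora} + y_{Largo})) − 9y_{Kora} − 2y_{Kora}².
∂π/∂y_{Kora} = 81 − 8y_{Kora} − 2y_{Largo} = 0, so y_{Kora} = 10.125 − 0.25y_{Largo}.
For Largo: ∂π/∂y_{Largo} = 81 − 5y_{Largo} − 2y_{Kora} = 0 ⇒ y_{Largo} = 16.2 − 0.4y_{Kora}.
Plugging y_{Largo} into Kora's best response: y_{Kora} = 10.125 − 0.25(16.2 − 0.4y_{Kora}) ⇒ 0.9y_{Kora} = 6.075, so y_{Kora} = 6.75.
Then y_{Largo} = 16.2 − 0.4·6.75 = 13.5.
Total extraction: 6.75 + 13.5 = 20.25.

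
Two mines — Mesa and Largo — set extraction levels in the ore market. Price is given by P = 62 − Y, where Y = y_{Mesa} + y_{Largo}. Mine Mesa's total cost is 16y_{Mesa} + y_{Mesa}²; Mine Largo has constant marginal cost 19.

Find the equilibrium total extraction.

25

Mine Mesa's profit: π = y_{Mesa}(62 − (y_{Mesa} + y_{Largo})) − 16y_{Mesa} − y_{Mesa}².
∂π/∂y_{Mesa} = 46 − 4y_{Mesa} − y_{Largo} = 0, so y_{Mesa} = 11.5 − 0.25y_{Largo}.
For Largo: ∂π/∂y_{Largo} = 43 − 2y_{Largo} − y_{Mesa} = 0 ⇒ y_{Largo} = 21.5 − 0.5y_{Mesa}.
Solving the two reaction functions simultaneously: (1 − (−0.25)(−0.5))y_{Mesa} = 11.5 − 0.25·21.5, so 0.875y_{Mesa} = 6.125 and y_{Mesa} = 7.
Then y_{Largo} = 21.5 − 0.5·7 = 18.
Total extraction: 7 + 18 = 25.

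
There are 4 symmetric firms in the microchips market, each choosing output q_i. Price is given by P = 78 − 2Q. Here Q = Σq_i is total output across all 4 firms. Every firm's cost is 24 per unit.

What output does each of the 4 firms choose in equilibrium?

5.4

A representative firm's profit is π_i = q_i(78 − 2Q) − 24q_i, with Q = q_i + Σ_{j≠i} q_j.
First-order condition: 54 − 4q_i − 2Σ_{j≠i} q_j = 0.
In a symmetric equilibrium every firm chooses the same q, so Σ_{j≠i} q_j = 3q. The condition becomes 54 − 10q = 0, giving q = 54/10 = 5.4.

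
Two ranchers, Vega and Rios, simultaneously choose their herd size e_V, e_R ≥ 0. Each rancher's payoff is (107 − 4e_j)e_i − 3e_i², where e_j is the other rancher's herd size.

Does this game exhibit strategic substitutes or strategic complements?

Vega's payoff is (107 − 4e_R)e_V − 3e_V².
∂π/∂e_V = 107 − 4e_R − 6e_V = 0, so e_V = 107/6 − (2/3)e_R.
The best-response slope de_V/de_R = −2/3 < 0: the reaction function is downward-sloping, so the choices are strategic substitutes.

strategic substitutes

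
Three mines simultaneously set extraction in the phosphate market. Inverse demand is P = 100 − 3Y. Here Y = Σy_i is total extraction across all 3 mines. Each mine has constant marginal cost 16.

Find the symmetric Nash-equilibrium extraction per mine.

A representative mine's profit is π_i = y_i(100 − 3Y) − 16y_i, with Y = y_i + Σ_{j≠i} y_j.
First-order condition: 84 − 6y_i − 3Σ_{j≠i} y_j = 0.
With identical mines, set every y_j = y: then 84 − 6y − 6y = 0, i.e. y = 84/12 = 7.

7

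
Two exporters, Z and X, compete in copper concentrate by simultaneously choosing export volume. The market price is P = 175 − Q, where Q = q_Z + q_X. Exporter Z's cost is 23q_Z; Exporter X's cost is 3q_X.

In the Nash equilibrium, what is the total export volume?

108

Exporter Z's profit: π = q_Z(175 − (q_Z + q_X)) − 23q_Z.
∂π/∂q_Z = 152 − 2q_Z − q_X = 0, so q_Z = 76 − 0.5q_X.
By the same steps for X: q_X = 86 − 0.5q_Z.
Substituting the second reaction function into the first: q_Z = 76 − 0.5(86 − 0.5q_Z), which gives 0.75q_Z = 33 ⇒ q_Z = 44.
Then q_X = 86 − 0.5·44 = 64.
Total export volume: 44 + 64 = 108.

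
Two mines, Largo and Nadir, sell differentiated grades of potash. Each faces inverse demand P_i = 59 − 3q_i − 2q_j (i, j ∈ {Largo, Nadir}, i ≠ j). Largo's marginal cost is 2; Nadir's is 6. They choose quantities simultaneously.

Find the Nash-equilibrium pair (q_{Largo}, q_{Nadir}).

Mine Largo's profit: π = q_{Largo}(59 − 3q_{Largo} − 2q_{Nadir}) − 2q_{Largo}.
∂π/∂q_{Largo} = 57 − 6q_{Largo} − 2q_{Nadir} = 0 ⇒ q_{Largo} = 9.5 − (1/3)q_{Nadir}.
Similarly q_{Nadir} = 53/6 − (1/3)q_{Largo}.
Substituting the second reaction function into the first: q_{Largo} = 9.5 − (1/3)(53/6 − (1/3)q_{Largo}), which gives (8/9)q_{Largo} = 59/9 ⇒ q_{Largo} = 7.375.
Then q_{Nadir} = 53/6 − (1/3)·7.375 = 6.375.

7.375, 6.375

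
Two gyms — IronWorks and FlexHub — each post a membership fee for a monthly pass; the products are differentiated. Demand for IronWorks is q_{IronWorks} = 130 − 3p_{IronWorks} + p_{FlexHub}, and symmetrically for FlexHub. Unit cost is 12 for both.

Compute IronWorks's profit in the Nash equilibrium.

IronWorks's profit: π = (p_{IronWorks} − 12)(130 − 3p_{IronWorks} + p_{FlexHub}).
∂π/∂p_{IronWorks} = 166 − 6p_{IronWorks} + p_{FlexHub} = 0 ⇒ p_{IronWorks} = 83/3 + (1/6)p_{FlexHub}.
The game is symmetric, so in equilibrium p_{FlexHub} = p_{IronWorks}: the reaction function gives (5/6)p_{IronWorks} = 83/3, hence p_{IronWorks} = 33.2.
q_{IronWorks} = 130 − 3·33.2 + 33.2 = 63.6.
Profit = (33.2 − 12)·63.6 = 1348.32.

1348.32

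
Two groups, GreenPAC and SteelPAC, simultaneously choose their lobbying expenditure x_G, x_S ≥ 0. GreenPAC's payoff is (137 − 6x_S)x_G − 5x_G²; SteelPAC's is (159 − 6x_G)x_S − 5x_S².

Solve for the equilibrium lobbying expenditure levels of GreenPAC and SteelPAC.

Expanding GreenPAC's payoff: 137x_G − 6x_Sx_G − 5x_G².
∂π/∂x_G = 137 − 6x_S − 10x_G = 0, so x_G = 13.7 − 0.6x_S.
Likewise for SteelPAC: x_S = 15.9 − 0.6x_G.
Substituting the second reaction function into the first: x_G = 13.7 − 0.6(15.9 − 0.6x_G), which gives 0.64x_G = 4.16 ⇒ x_G = 6.5.
Then x_S = 15.9 − 0.6·6.5 = 12.

6.5, 12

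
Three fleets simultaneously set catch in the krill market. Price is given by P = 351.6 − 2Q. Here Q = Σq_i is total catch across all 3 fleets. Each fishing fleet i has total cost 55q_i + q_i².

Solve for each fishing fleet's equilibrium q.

A representative fishing fleet's profit is π_i = q_i(351.6 − 2Q) − 55q_i − q_i², with Q = q_i + Σ_{j≠i} q_j.
First-order condition: 296.6 − 6q_i − 2Σ_{j≠i} q_j = 0.
Imposing symmetry (q_j = q for all j) turns Σ_{j≠i} q_j into 2q, so 296.6 = 10q and q = 29.66.

29.66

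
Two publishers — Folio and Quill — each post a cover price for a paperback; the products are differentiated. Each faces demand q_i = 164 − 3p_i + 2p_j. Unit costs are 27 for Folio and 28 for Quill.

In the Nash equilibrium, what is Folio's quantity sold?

Folio's profit: π = (p_{Folio} − 27)(164 − 3p_{Folio} + 2p_{Quill}).
∂π/∂p_{Folio} = 245 − 6p_{Folio} + 2p_{Quill} = 0 ⇒ p_{Folio} = 245/6 + (1/3)p_{Quill}.
Similarly p_{Quill} = 124/3 + (1/3)p_{Folio}.
Substituting the second reaction function into the first: p_{Folio} = 245/6 + (1/3)(124/3 + (1/3)p_{Folio}), which gives (8/9)p_{Folio} = 983/18 ⇒ p_{Folio} = 61.4375.
Then p_{Quill} = 124/3 + (1/3)·61.4375 = 61.8125.
q_{Folio} = 164 − 3·61.4375 + 2·61.8125 = 103.3125.

103.3125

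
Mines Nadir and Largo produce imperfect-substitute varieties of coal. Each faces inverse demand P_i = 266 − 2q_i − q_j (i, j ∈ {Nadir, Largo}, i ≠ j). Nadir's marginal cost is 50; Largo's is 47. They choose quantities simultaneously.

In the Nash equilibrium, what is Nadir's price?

136

Mine Nadir's profit: π = q_{Nadir}(266 − 2q_{Nadir} − q_{Largo}) − 50q_{Nadir}.
∂π/∂q_{Nadir} = 216 − 4q_{Nadir} − q_{Largo} = 0 ⇒ q_{Nadir} = 54 − 0.25q_{Largo}.
Similarly q_{Largo} = 54.75 − 0.25q_{Nadir}.
Substituting the second reaction function into the first: q_{Nadir} = 54 − 0.25(54.75 − 0.25q_{Nadir}), which gives 0.9375q_{Nadir} = 40.3125 ⇒ q_{Nadir} = 43.
Then q_{Largo} = 54.75 − 0.25·43 = 44.
P_{Nadir} = 266 − 2·43 − 44 = 136.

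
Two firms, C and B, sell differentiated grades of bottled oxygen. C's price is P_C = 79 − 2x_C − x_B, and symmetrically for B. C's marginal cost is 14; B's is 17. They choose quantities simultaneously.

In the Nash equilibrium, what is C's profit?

348.48

Firm C's profit: π = x_C(79 − 2x_C − x_B) − 14x_C.
∂π/∂x_C = 65 − 4x_C − x_B = 0 ⇒ x_C = 16.25 − 0.25x_B.
Similarly x_B = 15.5 − 0.25x_C.
Solving the two reaction functions simultaneously: (1 − (−0.25)(−0.25))x_C = 16.25 − 0.25·15.5, so 0.9375x_C = 12.375 and x_C = 13.2.
Then x_B = 15.5 − 0.25·13.2 = 12.2.
P_C = 79 − 2·13.2 − 12.2 = 40.4.
Profit = (40.4 − 14)·13.2 = 348.48.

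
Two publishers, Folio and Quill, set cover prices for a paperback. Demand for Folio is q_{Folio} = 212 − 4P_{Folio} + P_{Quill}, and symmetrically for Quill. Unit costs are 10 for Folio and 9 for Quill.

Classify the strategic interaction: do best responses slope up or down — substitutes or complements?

Folio's profit: π = (P_{Folio} − 10)(212 − 4P_{Folio} + P_{Quill}).
∂π/∂P_{Folio} = 252 − 8P_{Folio} + P_{Quill} = 0 ⇒ P_{Folio} = 31.5 + 0.125P_{Quill}.
The best-response slope dP_{Folio}/dP_{Quill} = 0.125 > 0: the reaction function is upward-sloping, so the choices are strategic complements.

strategic complements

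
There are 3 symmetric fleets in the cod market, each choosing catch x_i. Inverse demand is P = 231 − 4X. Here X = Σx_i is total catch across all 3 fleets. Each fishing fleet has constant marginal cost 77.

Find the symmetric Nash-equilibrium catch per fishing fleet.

A representative fishing fleet's profit is π_i = x_i(231 − 4X) − 77x_i, with X = x_i + Σ_{j≠i} x_j.
First-order condition: 154 − 8x_i − 4Σ_{j≠i} x_j = 0.
With identical fishing fleets, set every x_j = x: then 154 − 8x − 8x = 0, i.e. x = 154/16 = 9.625.

9.625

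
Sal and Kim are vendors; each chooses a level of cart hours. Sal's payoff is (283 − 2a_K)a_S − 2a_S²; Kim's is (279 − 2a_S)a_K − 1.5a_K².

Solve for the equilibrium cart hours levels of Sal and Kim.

Expanding Sal's payoff: 283a_S − 2a_Ka_S − 2a_S².
∂π/∂a_S = 283 − 2a_K − 4a_S = 0, so a_S = 70.75 − 0.5a_K.
Likewise for Kim: a_K = 93 − (2/3)a_S.
Substituting the second reaction function into the first: a_S = 70.75 − 0.5(93 − (2/3)a_S), which gives (2/3)a_S = 24.25 ⇒ a_S = 36.375.
Then a_K = 93 − (2/3)·36.375 = 68.75.

36.375, 68.75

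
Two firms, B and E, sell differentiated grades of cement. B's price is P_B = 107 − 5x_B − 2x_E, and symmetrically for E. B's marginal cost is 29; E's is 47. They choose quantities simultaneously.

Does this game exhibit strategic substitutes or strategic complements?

Firm B's profit: π = x_B(107 − 5x_B − 2x_E) − 29x_B.
∂π/∂x_B = 78 − 10x_B − 2x_E = 0 ⇒ x_B = 7.8 − 0.2x_E.
The best-response slope dx_B/dx_E = −0.2 < 0: the reaction function is downward-sloping, so the choices are strategic substitutes.

strategic substitutes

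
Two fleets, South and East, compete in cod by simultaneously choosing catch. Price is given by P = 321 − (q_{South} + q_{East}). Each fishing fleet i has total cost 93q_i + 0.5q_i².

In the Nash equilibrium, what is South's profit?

Fishing fleet South's profit: π = q_{South}(321 − (q_{South} + q_{East})) − 93q_{South} − 0.5q_{South}².
∂π/∂q_{South} = 228 − 3q_{South} − q_{East} = 0, so q_{South} = 76 − (1/3)q_{East}.
By symmetry q_{East} = q_{South}; substituting into the reaction function, (4/3)q_{South} = 76 and q_{South} = 57.
Price P = 321 − 114 = 207.
South's profit: (207 − 93)·57 − 0.5(57)² = 4873.5.

4873.5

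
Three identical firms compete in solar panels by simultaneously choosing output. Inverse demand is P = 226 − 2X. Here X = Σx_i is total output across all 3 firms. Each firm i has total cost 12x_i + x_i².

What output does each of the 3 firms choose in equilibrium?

A representative firm's profit is π_i = x_i(226 − 2X) − 12x_i − x_i², with X = x_i + Σ_{j≠i} x_j.
First-order condition: 214 − 6x_i − 2Σ_{j≠i} x_j = 0.
With identical firms, set every x_j = x: then 214 − 6x − 4x = 0, i.e. x = 214/10 = 21.4.

21.4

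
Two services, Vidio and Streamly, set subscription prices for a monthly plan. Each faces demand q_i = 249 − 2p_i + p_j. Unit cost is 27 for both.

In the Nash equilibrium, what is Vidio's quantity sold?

Vidio's profit: π = (p_{Vidio} − 27)(249 − 2p_{Vidio} + p_{Streamly}).
∂π/∂p_{Vidio} = 303 − 4p_{Vidio} + p_{Streamly} = 0 ⇒ p_{Vidio} = 75.75 + 0.25p_{Streamly}.
The game is symmetric, so in equilibrium p_{Streamly} = p_{Vidio}: the reaction function gives 0.75p_{Vidio} = 75.75, hence p_{Vidio} = 101.
q_{Vidio} = 249 − 2·101 + 101 = 148.

148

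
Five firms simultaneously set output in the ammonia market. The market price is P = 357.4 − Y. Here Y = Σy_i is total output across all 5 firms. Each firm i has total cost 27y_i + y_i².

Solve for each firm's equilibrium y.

41.3

A representative firm's profit is π_i = y_i(357.4 − Y) − 27y_i − y_i², with Y = y_i + Σ_{j≠i} y_j.
First-order condition: 330.4 − 4y_i − Σ_{j≠i} y_j = 0.
With identical firms, set every y_j = y: then 330.4 − 4y − 4y = 0, i.e. y = 330.4/8 = 41.3.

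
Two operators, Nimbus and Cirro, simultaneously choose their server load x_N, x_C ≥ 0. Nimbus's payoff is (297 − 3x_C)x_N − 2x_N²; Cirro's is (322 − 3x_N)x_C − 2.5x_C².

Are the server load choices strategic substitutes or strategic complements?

Expanding Nimbus's payoff: 297x_N − 3x_Cx_N − 2x_N².
∂π/∂x_N = 297 − 3x_C − 4x_N = 0, so x_N = 74.25 − 0.75x_C.
The best-response slope dx_N/dx_C = −0.75 < 0: the reaction function is downward-sloping, so the choices are strategic substitutes.

strategic substitutes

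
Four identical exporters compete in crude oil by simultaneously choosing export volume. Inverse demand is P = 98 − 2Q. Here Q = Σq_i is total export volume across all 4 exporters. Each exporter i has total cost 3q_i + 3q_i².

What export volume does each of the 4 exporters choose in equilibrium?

5.9375

A representative exporter's profit is π_i = q_i(98 − 2Q) − 3q_i − 3q_i², with Q = q_i + Σ_{j≠i} q_j.
First-order condition: 95 − 10q_i − 2Σ_{j≠i} q_j = 0.
With identical exporters, set every q_j = q: then 95 − 10q − 6q = 0, i.e. q = 95/16 = 5.9375.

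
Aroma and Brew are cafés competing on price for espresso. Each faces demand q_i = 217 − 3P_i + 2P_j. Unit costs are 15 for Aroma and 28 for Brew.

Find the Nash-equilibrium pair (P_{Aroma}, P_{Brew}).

67.9375, 72.8125

Aroma's profit: π = (P_{Aroma} − 15)(217 − 3P_{Aroma} + 2P_{Brew}).
∂π/∂P_{Aroma} = 262 − 6P_{Aroma} + 2P_{Brew} = 0 ⇒ P_{Aroma} = 131/3 + (1/3)P_{Brew}.
Similarly P_{Brew} = 301/6 + (1/3)P_{Aroma}.
Solving the two reaction functions simultaneously: (1 − (1/3)(1/3))P_{Aroma} = 131/3 + (1/3)·(301/6), so (8/9)P_{Aroma} = 1087/18 and P_{Aroma} = 67.9375.
Then P_{Brew} = 301/6 + (1/3)·67.9375 = 72.8125.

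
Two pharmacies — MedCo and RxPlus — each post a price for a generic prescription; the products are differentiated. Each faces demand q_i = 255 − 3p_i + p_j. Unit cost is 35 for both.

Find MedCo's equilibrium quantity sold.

MedCo's profit: π = (p_{MedCo} − 35)(255 − 3p_{MedCo} + p_{RxPlus}).
∂π/∂p_{MedCo} = 360 − 6p_{MedCo} + p_{RxPlus} = 0 ⇒ p_{MedCo} = 60 + (1/6)p_{RxPlus}.
The game is symmetric, so in equilibrium p_{RxPlus} = p_{MedCo}: the reaction function gives (5/6)p_{MedCo} = 60, hence p_{MedCo} = 72.
q_{MedCo} = 255 − 3·72 + 72 = 111.

111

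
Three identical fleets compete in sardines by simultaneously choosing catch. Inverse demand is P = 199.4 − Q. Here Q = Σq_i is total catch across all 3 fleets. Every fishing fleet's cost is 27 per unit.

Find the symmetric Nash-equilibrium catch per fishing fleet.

A representative fishing fleet's profit is π_i = q_i(199.4 − Q) − 27q_i, with Q = q_i + Σ_{j≠i} q_j.
First-order condition: 172.4 − 2q_i − Σ_{j≠i} q_j = 0.
In a symmetric equilibrium every fishing fleet chooses the same q, so Σ_{j≠i} q_j = 2q. The condition becomes 172.4 − 4q = 0, giving q = 172.4/4 = 43.1.

43.1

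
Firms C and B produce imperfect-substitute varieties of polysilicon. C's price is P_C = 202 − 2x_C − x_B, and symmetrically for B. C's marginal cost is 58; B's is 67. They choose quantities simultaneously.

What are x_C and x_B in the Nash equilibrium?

29.4, 26.4

Firm C's profit: π = x_C(202 − 2x_C − x_B) − 58x_C.
∂π/∂x_C = 144 − 4x_C − x_B = 0 ⇒ x_C = 36 − 0.25x_B.
Similarly x_B = 33.75 − 0.25x_C.
Plugging x_B into C's best response: x_C = 36 − 0.25(33.75 − 0.25x_C) ⇒ 0.9375x_C = 27.5625, so x_C = 29.4.
Then x_B = 33.75 − 0.25·29.4 = 26.4.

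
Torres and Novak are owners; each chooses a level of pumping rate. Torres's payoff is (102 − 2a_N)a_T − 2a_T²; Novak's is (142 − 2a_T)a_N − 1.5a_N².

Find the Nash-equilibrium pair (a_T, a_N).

2.75, 45.5

Expanding Torres's payoff: 102a_T − 2a_Na_T − 2a_T².
∂π/∂a_T = 102 − 2a_N − 4a_T = 0, so a_T = 25.5 − 0.5a_N.
Likewise for Novak: a_N = 142/3 − (2/3)a_T.
Solving the two reaction functions simultaneously: (1 − (−0.5)(−2/3))a_T = 25.5 − 0.5·(142/3), so (2/3)a_T = 11/6 and a_T = 2.75.
Then a_N = 142/3 − (2/3)·2.75 = 45.5.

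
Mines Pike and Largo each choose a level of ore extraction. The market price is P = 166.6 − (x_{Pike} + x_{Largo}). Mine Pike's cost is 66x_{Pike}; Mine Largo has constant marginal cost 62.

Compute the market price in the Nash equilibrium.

98.2

Mine Pike's profit: π = x_{Pike}(166.6 − (x_{Pike} + x_{Largo})) − 66x_{Pike}.
∂π/∂x_{Pike} = 100.6 − 2x_{Pike} − x_{Largo} = 0, so x_{Pike} = 50.3 − 0.5x_{Largo}.
By the same steps for Largo: x_{Largo} = 52.3 − 0.5x_{Pike}.
Substituting the second reaction function into the first: x_{Pike} = 50.3 − 0.5(52.3 − 0.5x_{Pike}), which gives 0.75x_{Pike} = 24.15 ⇒ x_{Pike} = 32.2.
Then x_{Largo} = 52.3 − 0.5·32.2 = 36.2.
Equilibrium price: P = 166.6 − 68.4 = 98.2.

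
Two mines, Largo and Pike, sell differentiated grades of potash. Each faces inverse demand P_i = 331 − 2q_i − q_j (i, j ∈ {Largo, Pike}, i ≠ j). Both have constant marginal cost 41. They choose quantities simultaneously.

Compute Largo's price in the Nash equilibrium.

157

Mine Largo's profit: π = q_{Largo}(331 − 2q_{Largo} − q_{Pike}) − 41q_{Largo}.
∂π/∂q_{Largo} = 290 − 4q_{Largo} − q_{Pike} = 0 ⇒ q_{Largo} = 72.5 − 0.25q_{Pike}.
The game is symmetric, so in equilibrium q_{Pike} = q_{Largo}: the reaction function gives 1.25q_{Largo} = 72.5, hence q_{Largo} = 58.
P_{Largo} = 331 − 2·58 − 58 = 157.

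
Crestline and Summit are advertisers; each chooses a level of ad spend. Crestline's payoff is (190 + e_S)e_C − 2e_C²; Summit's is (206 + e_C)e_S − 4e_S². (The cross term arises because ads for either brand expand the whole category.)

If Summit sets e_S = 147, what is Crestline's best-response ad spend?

84.25

Expanding Crestline's payoff: 190e_C + e_Se_C − 2e_C².
∂π/∂e_C = 190 + e_S − 4e_C = 0, so e_C = 47.5 + 0.25e_S.
At e_S = 147: e_C = 47.5 + 0.25·147 = 84.25.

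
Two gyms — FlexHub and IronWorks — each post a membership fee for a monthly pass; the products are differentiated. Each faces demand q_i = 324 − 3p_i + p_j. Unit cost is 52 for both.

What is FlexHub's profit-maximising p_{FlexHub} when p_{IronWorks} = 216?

FlexHub's profit: π = (p_{FlexHub} − 52)(324 − 3p_{FlexHub} + p_{IronWorks}).
∂π/∂p_{FlexHub} = 480 − 6p_{FlexHub} + p_{IronWorks} = 0 ⇒ p_{FlexHub} = 80 + (1/6)p_{IronWorks}.
At p_{IronWorks} = 216: p_{FlexHub} = 80 + (1/6)·216 = 116.

116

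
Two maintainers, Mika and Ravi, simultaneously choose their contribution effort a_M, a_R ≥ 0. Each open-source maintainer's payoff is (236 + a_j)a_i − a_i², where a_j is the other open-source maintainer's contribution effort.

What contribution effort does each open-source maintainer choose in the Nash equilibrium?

236

Mika's payoff is (236 + a_R)a_M − a_M².
∂π/∂a_M = 236 + a_R − 2a_M = 0, so a_M = 118 + 0.5a_R.
By symmetry a_R = a_M; substituting into the reaction function, 0.5a_M = 118 and a_M = 236.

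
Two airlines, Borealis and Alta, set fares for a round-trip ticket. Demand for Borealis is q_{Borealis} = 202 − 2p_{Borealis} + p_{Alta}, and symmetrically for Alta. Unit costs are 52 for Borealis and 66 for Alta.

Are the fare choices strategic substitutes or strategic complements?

strategic complements

Borealis's profit: π = (p_{Borealis} − 52)(202 − 2p_{Borealis} + p_{Alta}).
∂π/∂p_{Borealis} = 306 − 4p_{Borealis} + p_{Alta} = 0 ⇒ p_{Borealis} = 76.5 + 0.25p_{Alta}.
The best-response slope dp_{Borealis}/dp_{Alta} = 0.25 > 0: the reaction function is upward-sloping, so the choices are strategic complements.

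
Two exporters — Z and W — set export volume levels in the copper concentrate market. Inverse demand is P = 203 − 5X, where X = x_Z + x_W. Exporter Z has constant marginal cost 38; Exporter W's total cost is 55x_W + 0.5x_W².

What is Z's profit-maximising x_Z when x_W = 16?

8.5

Exporter Z's profit: π = x_Z(203 − 5(x_Z + x_W)) − 38x_Z.
∂π/∂x_Z = 165 − 10x_Z − 5x_W = 0, so x_Z = 16.5 − 0.5x_W.
At x_W = 16: x_Z = 16.5 − 0.5·16 = 8.5.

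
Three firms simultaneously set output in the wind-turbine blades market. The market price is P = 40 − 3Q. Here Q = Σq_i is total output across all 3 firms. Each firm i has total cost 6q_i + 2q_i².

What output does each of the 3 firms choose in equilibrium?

A representative firm's profit is π_i = q_i(40 − 3Q) − 6q_i − 2q_i², with Q = q_i + Σ_{j≠i} q_j.
First-order condition: 34 − 10q_i − 3Σ_{j≠i} q_j = 0.
With identical firms, set every q_j = q: then 34 − 10q − 6q = 0, i.e. q = 34/16 = 2.125.

2.125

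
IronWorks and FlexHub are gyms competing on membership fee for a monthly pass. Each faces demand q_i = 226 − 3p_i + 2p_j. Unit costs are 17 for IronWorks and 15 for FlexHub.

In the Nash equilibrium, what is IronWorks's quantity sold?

IronWorks's profit: π = (p_{IronWorks} − 17)(226 − 3p_{IronWorks} + 2p_{FlexHub}).
∂π/∂p_{IronWorks} = 277 − 6p_{IronWorks} + 2p_{FlexHub} = 0 ⇒ p_{IronWorks} = 277/6 + (1/3)p_{FlexHub}.
Similarly p_{FlexHub} = 271/6 + (1/3)p_{IronWorks}.
Substituting the second reaction function into the first: p_{IronWorks} = 277/6 + (1/3)(271/6 + (1/3)p_{IronWorks}), which gives (8/9)p_{IronWorks} = 551/9 ⇒ p_{IronWorks} = 68.875.
Then p_{FlexHub} = 271/6 + (1/3)·68.875 = 68.125.
q_{IronWorks} = 226 − 3·68.875 + 2·68.125 = 155.625.

155.625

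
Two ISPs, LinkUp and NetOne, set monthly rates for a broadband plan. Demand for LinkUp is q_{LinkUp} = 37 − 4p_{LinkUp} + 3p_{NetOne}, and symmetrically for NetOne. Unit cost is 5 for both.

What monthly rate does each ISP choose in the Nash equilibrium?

LinkUp's profit: π = (p_{LinkUp} − 5)(37 − 4p_{LinkUp} + 3p_{NetOne}).
∂π/∂p_{LinkUp} = 57 − 8p_{LinkUp} + 3p_{NetOne} = 0 ⇒ p_{LinkUp} = 7.125 + 0.375p_{NetOne}.
The game is symmetric, so in equilibrium p_{NetOne} = p_{LinkUp}: the reaction function gives 0.625p_{LinkUp} = 7.125, hence p_{LinkUp} = 11.4.

11.4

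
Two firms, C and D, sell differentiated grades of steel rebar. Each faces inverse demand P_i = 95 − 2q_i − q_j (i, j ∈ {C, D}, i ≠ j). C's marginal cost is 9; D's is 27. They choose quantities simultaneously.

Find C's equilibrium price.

45.8

Firm C's profit: π = q_C(95 − 2q_C − q_D) − 9q_C.
∂π/∂q_C = 86 − 4q_C − q_D = 0 ⇒ q_C = 21.5 − 0.25q_D.
Similarly q_D = 17 − 0.25q_C.
Substituting the second reaction function into the first: q_C = 21.5 − 0.25(17 − 0.25q_C), which gives 0.9375q_C = 17.25 ⇒ q_C = 18.4.
Then q_D = 17 − 0.25·18.4 = 12.4.
P_C = 95 − 2·18.4 − 12.4 = 45.8.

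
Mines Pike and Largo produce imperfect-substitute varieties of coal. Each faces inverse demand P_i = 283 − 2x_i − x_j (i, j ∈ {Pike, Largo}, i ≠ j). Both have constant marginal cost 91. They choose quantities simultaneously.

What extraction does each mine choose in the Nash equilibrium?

Mine Pike's profit: π = x_{Pike}(283 − 2x_{Pike} − x_{Largo}) − 91x_{Pike}.
∂π/∂x_{Pike} = 192 − 4x_{Pike} − x_{Largo} = 0 ⇒ x_{Pike} = 48 − 0.25x_{Largo}.
By symmetry x_{Largo} = x_{Pike}; substituting into the reaction function, 1.25x_{Pike} = 48 and x_{Pike} = 38.4.

38.4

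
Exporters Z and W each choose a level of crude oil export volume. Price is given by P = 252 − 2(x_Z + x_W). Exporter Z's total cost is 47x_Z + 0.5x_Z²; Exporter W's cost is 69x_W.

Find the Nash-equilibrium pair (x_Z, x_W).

Exporter Z's profit: π = x_Z(252 − 2(x_Z + x_W)) − 47x_Z − 0.5x_Z².
∂π/∂x_Z = 205 − 5x_Z − 2x_W = 0, so x_Z = 41 − 0.4x_W.
For W: ∂π/∂x_W = 183 − 4x_W − 2x_Z = 0 ⇒ x_W = 45.75 − 0.5x_Z.
Solving the two reaction functions simultaneously: (1 − (−0.4)(−0.5))x_Z = 41 − 0.4·45.75, so 0.8x_Z = 22.7 and x_Z = 28.375.
Then x_W = 45.75 − 0.5·28.375 = 31.5625.

28.375, 31.5625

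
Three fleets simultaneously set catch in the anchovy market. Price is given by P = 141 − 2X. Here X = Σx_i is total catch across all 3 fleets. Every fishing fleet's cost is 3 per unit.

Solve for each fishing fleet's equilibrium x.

A representative fishing fleet's profit is π_i = x_i(141 − 2X) − 3x_i, with X = x_i + Σ_{j≠i} x_j.
First-order condition: 138 − 4x_i − 2Σ_{j≠i} x_j = 0.
In a symmetric equilibrium every fishing fleet chooses the same x, so Σ_{j≠i} x_j = 2x. The condition becomes 138 − 8x = 0, giving x = 138/8 = 17.25.

17.25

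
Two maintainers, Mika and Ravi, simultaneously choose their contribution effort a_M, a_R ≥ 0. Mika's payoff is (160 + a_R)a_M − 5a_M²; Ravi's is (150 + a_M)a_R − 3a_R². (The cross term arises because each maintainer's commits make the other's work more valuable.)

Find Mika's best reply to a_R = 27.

18.7

Expanding Mika's payoff: 160a_M + a_Ra_M − 5a_M².
∂π/∂a_M = 160 + a_R − 10a_M = 0, so a_M = 16 + 0.1a_R.
At a_R = 27: a_M = 16 + 0.1·27 = 18.7.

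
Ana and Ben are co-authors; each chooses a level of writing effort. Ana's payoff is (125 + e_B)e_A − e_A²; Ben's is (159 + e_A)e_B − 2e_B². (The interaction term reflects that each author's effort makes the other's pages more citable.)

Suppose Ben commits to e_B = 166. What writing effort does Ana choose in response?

145.5

Expanding Ana's payoff: 125e_A + e_Be_A − e_A².
∂π/∂e_A = 125 + e_B − 2e_A = 0, so e_A = 62.5 + 0.5e_B.
At e_B = 166: e_A = 62.5 + 0.5·166 = 145.5.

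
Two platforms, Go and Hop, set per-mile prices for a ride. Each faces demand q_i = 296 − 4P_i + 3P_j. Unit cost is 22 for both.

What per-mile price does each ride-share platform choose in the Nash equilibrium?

Go's profit: π = (P_{Go} − 22)(296 − 4P_{Go} + 3P_{Hop}).
∂π/∂P_{Go} = 384 − 8P_{Go} + 3P_{Hop} = 0 ⇒ P_{Go} = 48 + 0.375P_{Hop}.
Setting P_{Go} = P_{Hop} in the reaction function: P_{Go} = 48 + 0.375P_{Go}, so P_{Go} = 48 / 0.625 = 76.8.

76.8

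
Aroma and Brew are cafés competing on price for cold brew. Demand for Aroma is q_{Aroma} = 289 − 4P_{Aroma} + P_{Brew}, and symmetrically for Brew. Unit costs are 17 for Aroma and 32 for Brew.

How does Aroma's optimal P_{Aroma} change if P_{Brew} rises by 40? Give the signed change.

Aroma's profit: π = (P_{Aroma} − 17)(289 − 4P_{Aroma} + P_{Brew}).
∂π/∂P_{Aroma} = 357 − 8P_{Aroma} + P_{Brew} = 0 ⇒ P_{Aroma} = 44.625 + 0.125P_{Brew}.
The reaction-function slope is 0.125, so a 40-unit rise in P_{Brew} moves P_{Aroma} by 0.125 × 40 = 5. Aroma's best response rises — the actions are strategic complements.

5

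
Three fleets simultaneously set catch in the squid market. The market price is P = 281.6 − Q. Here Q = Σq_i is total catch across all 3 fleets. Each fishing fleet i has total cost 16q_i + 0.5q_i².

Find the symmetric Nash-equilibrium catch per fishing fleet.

53.12

A representative fishing fleet's profit is π_i = q_i(281.6 − Q) − 16q_i − 0.5q_i², with Q = q_i + Σ_{j≠i} q_j.
First-order condition: 265.6 − 3q_i − Σ_{j≠i} q_j = 0.
With identical fishing fleets, set every q_j = q: then 265.6 − 3q − 2q = 0, i.e. q = 265.6/5 = 53.12.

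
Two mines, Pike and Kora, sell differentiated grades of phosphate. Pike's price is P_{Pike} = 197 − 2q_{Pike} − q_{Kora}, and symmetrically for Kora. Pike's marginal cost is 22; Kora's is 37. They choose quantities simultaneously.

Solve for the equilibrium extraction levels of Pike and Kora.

Mine Pike's profit: π = q_{Pike}(197 − 2q_{Pike} − q_{Kora}) − 22q_{Pike}.
∂π/∂q_{Pike} = 175 − 4q_{Pike} − q_{Kora} = 0 ⇒ q_{Pike} = 43.75 − 0.25q_{Kora}.
Similarly q_{Kora} = 40 − 0.25q_{Pike}.
Plugging q_{Kora} into Pike's best response: q_{Pike} = 43.75 − 0.25(40 − 0.25q_{Pike}) ⇒ 0.9375q_{Pike} = 33.75, so q_{Pike} = 36.
Then q_{Kora} = 40 − 0.25·36 = 31.

36, 31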